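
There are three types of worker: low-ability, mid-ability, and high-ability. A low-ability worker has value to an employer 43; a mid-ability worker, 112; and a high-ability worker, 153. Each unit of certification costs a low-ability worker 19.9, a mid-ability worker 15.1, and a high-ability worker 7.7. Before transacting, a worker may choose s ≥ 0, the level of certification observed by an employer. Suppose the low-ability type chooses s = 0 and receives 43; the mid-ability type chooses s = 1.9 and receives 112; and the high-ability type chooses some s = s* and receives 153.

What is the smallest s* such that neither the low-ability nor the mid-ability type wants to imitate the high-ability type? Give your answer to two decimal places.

Mid-ability type (on-path payoff 112 − 15.1×1.9 = 83.31) won't mimic when 83.31 ≥ 153 − 15.1·s*, i.e. s* ≥ 4.62.
Low-ability type (on-path payoff 43) won't mimic when 43 ≥ 153 − 19.9·s*, i.e. s* ≥ 5.53.
Both must hold, so s* = max(5.53, 4.62) = 5.53. The low-ability type's constraint binds.

5.53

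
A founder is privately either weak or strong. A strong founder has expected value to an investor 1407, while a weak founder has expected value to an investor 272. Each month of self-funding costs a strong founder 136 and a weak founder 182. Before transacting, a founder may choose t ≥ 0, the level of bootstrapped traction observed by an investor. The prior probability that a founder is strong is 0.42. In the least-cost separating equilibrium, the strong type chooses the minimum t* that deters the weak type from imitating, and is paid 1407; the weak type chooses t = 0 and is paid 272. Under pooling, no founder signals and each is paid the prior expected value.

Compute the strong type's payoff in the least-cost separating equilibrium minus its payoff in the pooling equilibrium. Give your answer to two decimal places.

Least-cost separating signal: t* solves 272 = 1407 − 182·t*, so t* = (1407 − 272)/182 ≈ 6.2363.
Strong type's separating payoff: 1407 − 136 × t* = 1407 − 136 × (1407 − 272)/182 = 1407 − 154360/182 ≈ 558.8681.
Pooling payoff: 0.42 × 1407 + 0.58 × 272 = 748.7.
Difference: 558.8681 − 748.7 = -189.8319, i.e. -189.83 to two decimal places.
The strong type would prefer the pooling outcome.

-189.83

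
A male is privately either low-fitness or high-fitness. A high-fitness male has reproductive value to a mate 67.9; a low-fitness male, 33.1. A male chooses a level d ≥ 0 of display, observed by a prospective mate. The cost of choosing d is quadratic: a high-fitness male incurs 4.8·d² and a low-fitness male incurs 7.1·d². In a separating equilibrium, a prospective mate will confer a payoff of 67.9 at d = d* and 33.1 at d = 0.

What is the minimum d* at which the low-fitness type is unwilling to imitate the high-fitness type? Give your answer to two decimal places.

2.21

The low-fitness type at d = 0 receives 33.1; imitating at d* yields 67.9 − 7.1·d*².
Indifference: 33.1 = 67.9 − 7.1·d*², so d*² = (67.9 − 33.1) / 7.1 ≈ 4.9014.
d* = √4.9014 ≈ 2.21.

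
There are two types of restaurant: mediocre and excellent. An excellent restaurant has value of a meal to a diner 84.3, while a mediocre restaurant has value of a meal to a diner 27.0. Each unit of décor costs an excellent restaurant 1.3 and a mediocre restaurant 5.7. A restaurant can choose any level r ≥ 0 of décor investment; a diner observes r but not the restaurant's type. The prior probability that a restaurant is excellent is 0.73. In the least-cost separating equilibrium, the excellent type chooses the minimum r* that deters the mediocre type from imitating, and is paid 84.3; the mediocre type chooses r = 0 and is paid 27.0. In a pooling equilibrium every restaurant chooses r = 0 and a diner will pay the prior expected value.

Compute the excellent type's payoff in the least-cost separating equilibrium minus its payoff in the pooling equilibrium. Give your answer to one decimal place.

Least-cost separating signal: r* solves 27.0 = 84.3 − 5.7·r*, so r* = (84.3 − 27.0)/5.7 ≈ 10.0526.
Excellent type's separating payoff: 84.3 − 1.3 × r* = 84.3 − 1.3 × (84.3 − 27.0)/5.7 = 84.3 − 74.49/5.7 ≈ 71.232.
Pooling payoff: 0.73 × 84.3 + 0.27 × 27.0 = 68.829.
Difference: 71.232 − 68.829 = 2.403, i.e. 2.4 to one decimal place.
The excellent type prefers to separate.

2.4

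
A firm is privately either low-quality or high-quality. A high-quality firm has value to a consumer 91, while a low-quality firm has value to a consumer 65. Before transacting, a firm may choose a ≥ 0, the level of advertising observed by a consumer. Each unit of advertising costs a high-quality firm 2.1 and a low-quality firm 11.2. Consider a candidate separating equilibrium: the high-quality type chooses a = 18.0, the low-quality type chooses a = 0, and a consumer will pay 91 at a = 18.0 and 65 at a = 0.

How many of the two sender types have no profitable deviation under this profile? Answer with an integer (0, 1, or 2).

Low-quality type: stay at 0 → 65; mimic → 91 − 11.2 × 18.0 = -110.6. IC holds (65 ≥ -110.6).
High-quality type: signal → 91 − 2.1 × 18.0 = 53.2; deviate to 0 → 65. IC fails (53.2 < 65).
1 of 2 constraints hold, so this profile is not an equilibrium.

1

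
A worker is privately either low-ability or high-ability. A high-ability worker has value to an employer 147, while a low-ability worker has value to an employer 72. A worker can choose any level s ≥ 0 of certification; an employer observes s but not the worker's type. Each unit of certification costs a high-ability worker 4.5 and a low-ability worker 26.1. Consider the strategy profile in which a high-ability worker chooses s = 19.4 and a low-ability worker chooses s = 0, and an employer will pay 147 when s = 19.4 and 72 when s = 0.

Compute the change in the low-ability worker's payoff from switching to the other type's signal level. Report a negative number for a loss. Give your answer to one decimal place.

-431.3

Playing s = 0 the low-ability worker receives 72.
Deviating to s = 19.4 brings payment 147 at cost 26.1 × 19.4 = 506.34, netting -359.34.
Gain from deviating: -359.34 − 72 = -431.34, i.e. -431.3 to one decimal place.
The gain is negative, so the low-ability type's incentive-compatibility constraint is satisfied.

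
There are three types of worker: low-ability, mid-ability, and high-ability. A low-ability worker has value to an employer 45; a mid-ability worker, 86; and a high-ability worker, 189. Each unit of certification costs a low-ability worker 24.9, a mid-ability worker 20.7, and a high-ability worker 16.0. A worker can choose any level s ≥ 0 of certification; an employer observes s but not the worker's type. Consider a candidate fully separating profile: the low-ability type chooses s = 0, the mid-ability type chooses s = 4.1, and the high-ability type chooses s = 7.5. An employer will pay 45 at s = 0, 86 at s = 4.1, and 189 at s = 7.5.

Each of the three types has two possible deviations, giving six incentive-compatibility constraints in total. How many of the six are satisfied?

High-ability (own payoff 189 − 16.0×7.5 = 69): to s=0 gives 45 → no gain ✓; to s=4.1 gives 86 − 16.0×4.1 = 20.4 → no gain ✓.
Low-ability (own payoff 45): to s=4.1 gives 86 − 24.9×4.1 = -16.09 → no gain ✓; to s=7.5 gives 189 − 24.9×7.5 = 2.25 → no gain ✓.
Mid-ability (own payoff 86 − 20.7×4.1 = 1.13): to s=0 gives 45 → profitable ✗; to s=7.5 gives 189 − 20.7×7.5 = 33.75 → profitable ✗.
4 of the 6 constraints hold; not an equilibrium.

4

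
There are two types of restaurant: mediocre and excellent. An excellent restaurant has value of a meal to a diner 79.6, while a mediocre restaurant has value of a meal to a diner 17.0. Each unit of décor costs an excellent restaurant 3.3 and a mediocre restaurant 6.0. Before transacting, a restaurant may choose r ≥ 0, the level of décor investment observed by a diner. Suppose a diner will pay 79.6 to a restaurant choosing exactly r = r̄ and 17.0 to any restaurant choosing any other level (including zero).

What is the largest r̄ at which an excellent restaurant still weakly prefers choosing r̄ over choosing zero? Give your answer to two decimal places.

Choosing r̄ yields the excellent type 79.6 − 3.3·r̄; choosing zero yields 17.0.
The excellent type is indifferent at 79.6 − 3.3·r̄ = 17.0, i.e. r̄ = (79.6 − 17.0) / 3.3 ≈ 18.97.
For any r̄ above 18.97 the excellent type would rather pool at zero, so separation collapses.

18.97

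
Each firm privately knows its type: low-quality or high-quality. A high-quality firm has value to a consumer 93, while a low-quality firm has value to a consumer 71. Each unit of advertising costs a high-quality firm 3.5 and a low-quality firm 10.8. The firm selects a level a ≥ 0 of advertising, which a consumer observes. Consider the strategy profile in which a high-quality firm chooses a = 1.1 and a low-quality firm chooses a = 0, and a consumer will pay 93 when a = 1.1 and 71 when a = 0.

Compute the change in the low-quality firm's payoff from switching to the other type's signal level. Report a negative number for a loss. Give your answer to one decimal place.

Playing a = 0 the low-quality firm receives 71.
Deviating to a = 1.1 brings payment 93 at cost 10.8 × 1.1 = 11.88, netting 81.12.
Gain from deviating: 81.12 − 71 = 10.12, i.e. 10.1 to one decimal place.
The gain is positive, so the low-quality type's incentive-compatibility constraint is violated — this profile is not a separating equilibrium.

10.1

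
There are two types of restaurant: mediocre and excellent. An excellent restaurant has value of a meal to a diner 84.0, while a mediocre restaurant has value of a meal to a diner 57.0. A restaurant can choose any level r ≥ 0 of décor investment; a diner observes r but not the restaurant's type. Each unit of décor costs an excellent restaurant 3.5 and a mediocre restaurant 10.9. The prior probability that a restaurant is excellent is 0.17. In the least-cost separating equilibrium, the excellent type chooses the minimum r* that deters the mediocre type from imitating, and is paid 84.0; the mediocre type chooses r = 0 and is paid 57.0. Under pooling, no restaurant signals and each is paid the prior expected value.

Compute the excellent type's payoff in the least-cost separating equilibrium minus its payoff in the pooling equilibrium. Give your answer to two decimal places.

Least-cost separating signal: r* solves 57.0 = 84.0 − 10.9·r*, so r* = (84.0 − 57.0)/10.9 ≈ 2.4771.
Excellent type's separating payoff: 84.0 − 3.5 × r* = 84.0 − 3.5 × (84.0 − 57.0)/10.9 = 84.0 − 94.5/10.9 ≈ 75.3303.
Pooling payoff: 0.17 × 84.0 + 0.83 × 57.0 = 61.59.
Difference: 75.3303 − 61.59 = 13.7403, i.e. 13.74 to two decimal places.
The excellent type prefers to separate.

13.74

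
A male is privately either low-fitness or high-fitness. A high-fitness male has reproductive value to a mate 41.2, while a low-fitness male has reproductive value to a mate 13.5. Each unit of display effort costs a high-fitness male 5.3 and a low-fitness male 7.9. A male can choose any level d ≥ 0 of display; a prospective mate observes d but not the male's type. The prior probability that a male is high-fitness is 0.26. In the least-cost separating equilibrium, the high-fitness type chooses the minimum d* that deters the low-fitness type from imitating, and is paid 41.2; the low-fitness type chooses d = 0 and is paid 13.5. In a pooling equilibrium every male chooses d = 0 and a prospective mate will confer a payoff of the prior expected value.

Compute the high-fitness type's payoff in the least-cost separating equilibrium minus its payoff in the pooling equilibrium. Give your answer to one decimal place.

1.9

Least-cost separating signal: d* solves 13.5 = 41.2 − 7.9·d*, so d* = (41.2 − 13.5)/7.9 ≈ 3.5063.
High-fitness type's separating payoff: 41.2 − 5.3 × d* = 41.2 − 5.3 × (41.2 − 13.5)/7.9 = 41.2 − 146.81/7.9 ≈ 22.616.
Pooling payoff: 0.26 × 41.2 + 0.74 × 13.5 = 20.702.
Difference: 22.616 − 20.702 = 1.914, i.e. 1.9 to one decimal place.
The high-fitness type prefers to separate.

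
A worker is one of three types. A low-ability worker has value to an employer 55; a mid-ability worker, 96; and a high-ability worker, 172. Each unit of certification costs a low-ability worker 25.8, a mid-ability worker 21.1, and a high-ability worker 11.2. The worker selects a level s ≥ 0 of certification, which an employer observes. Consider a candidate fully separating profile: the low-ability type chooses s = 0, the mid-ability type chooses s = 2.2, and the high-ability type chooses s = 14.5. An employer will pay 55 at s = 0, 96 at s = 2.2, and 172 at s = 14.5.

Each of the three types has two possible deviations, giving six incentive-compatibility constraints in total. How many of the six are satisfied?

High-ability (own payoff 172 − 11.2×14.5 = 9.6): to s=0 gives 55 → profitable ✗; to s=2.2 gives 96 − 11.2×2.2 = 71.36 → profitable ✗.
Mid-ability (own payoff 96 − 21.1×2.2 = 49.58): to s=0 gives 55 → profitable ✗; to s=14.5 gives 172 − 21.1×14.5 = -133.95 → no gain ✓.
Low-ability (own payoff 55): to s=2.2 gives 96 − 25.8×2.2 = 39.24 → no gain ✓; to s=14.5 gives 172 − 25.8×14.5 = -202.1 → no gain ✓.
3 of the 6 constraints hold; not an equilibrium.

3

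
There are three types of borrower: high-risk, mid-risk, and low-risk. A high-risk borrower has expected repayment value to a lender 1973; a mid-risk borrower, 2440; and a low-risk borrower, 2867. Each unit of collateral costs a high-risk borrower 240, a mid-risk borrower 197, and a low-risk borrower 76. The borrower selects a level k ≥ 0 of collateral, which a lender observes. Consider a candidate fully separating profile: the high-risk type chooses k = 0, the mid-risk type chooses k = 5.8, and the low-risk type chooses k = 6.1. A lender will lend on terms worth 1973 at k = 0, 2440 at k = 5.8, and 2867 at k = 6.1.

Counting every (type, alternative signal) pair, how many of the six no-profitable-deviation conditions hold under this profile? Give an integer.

4

Low-risk (own payoff 2867 − 76×6.1 = 2403.4): to k=0 gives 1973 → no gain ✓; to k=5.8 gives 2440 − 76×5.8 = 1999.2 → no gain ✓.
High-risk (own payoff 1973): to k=5.8 gives 2440 − 240×5.8 = 1048 → no gain ✓; to k=6.1 gives 2867 − 240×6.1 = 1403 → no gain ✓.
Mid-risk (own payoff 2440 − 197×5.8 = 1297.4): to k=0 gives 1973 → profitable ✗; to k=6.1 gives 2867 − 197×6.1 = 1665.3 → profitable ✗.
4 of the 6 constraints hold; not an equilibrium.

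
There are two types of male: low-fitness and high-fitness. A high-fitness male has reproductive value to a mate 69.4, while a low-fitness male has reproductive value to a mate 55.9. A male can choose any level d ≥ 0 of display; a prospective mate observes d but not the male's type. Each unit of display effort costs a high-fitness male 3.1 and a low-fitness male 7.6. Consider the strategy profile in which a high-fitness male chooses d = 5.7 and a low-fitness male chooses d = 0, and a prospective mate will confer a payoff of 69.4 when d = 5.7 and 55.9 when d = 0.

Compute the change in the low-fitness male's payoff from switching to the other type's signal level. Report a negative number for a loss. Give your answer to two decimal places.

-29.82

Playing d = 0 the low-fitness male receives 55.9.
Deviating to d = 5.7 brings payment 69.4 at cost 7.6 × 5.7 = 43.32, netting 26.08.
Gain from deviating: 26.08 − 55.9 = -29.82.
The gain is negative, so the low-fitness type's incentive-compatibility constraint is satisfied.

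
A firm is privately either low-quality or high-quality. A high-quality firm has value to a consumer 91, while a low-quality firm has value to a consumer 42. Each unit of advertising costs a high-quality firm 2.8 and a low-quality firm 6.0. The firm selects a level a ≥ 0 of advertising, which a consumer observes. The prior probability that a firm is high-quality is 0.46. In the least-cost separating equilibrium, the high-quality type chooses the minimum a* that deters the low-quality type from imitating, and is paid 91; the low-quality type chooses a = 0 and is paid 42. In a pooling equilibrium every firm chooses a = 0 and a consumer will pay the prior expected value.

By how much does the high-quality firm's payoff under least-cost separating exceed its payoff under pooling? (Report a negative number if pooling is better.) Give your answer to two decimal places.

Least-cost separating signal: a* solves 42 = 91 − 6.0·a*, so a* = (91 − 42)/6.0 ≈ 8.1667.
High-quality type's separating payoff: 91 − 2.8 × a* = 91 − 2.8 × (91 − 42)/6.0 = 91 − 137.2/6.0 ≈ 68.1333.
Pooling payoff: 0.46 × 91 + 0.54 × 42 = 64.54.
Difference: 68.1333 − 64.54 = 3.5933, i.e. 3.59 to two decimal places.
The high-quality type prefers to separate.

3.59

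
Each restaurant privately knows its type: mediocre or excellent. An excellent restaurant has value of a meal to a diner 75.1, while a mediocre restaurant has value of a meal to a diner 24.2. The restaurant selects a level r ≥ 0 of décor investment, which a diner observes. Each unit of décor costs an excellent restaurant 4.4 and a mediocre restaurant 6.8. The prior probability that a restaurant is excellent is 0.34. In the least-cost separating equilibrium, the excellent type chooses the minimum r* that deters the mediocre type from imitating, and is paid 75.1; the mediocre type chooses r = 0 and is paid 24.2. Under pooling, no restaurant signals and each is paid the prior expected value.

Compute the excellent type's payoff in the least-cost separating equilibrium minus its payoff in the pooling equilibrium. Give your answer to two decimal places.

0.66

Least-cost separating signal: r* solves 24.2 = 75.1 − 6.8·r*, so r* = (75.1 − 24.2)/6.8 ≈ 7.4853.
Excellent type's separating payoff: 75.1 − 4.4 × r* = 75.1 − 4.4 × (75.1 − 24.2)/6.8 = 75.1 − 223.96/6.8 ≈ 42.1647.
Pooling payoff: 0.34 × 75.1 + 0.66 × 24.2 = 41.506.
Difference: 42.1647 − 41.506 = 0.6587, i.e. 0.66 to two decimal places.
The excellent type prefers to separate.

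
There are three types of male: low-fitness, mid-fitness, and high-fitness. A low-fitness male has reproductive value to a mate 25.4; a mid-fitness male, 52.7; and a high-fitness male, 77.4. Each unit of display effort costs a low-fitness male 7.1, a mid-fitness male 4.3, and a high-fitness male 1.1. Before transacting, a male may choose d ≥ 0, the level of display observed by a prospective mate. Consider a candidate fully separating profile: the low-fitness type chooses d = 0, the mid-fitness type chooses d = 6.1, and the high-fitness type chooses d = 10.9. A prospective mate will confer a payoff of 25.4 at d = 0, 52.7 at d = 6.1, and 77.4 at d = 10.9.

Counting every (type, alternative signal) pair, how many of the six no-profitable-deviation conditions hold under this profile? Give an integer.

5

High-fitness (own payoff 77.4 − 1.1×10.9 = 65.41): to d=0 gives 25.4 → no gain ✓; to d=6.1 gives 52.7 − 1.1×6.1 = 45.99 → no gain ✓.
Mid-fitness (own payoff 52.7 − 4.3×6.1 = 26.47): to d=0 gives 25.4 → no gain ✓; to d=10.9 gives 77.4 − 4.3×10.9 = 30.53 → profitable ✗.
Low-fitness (own payoff 25.4): to d=6.1 gives 52.7 − 7.1×6.1 = 9.39 → no gain ✓; to d=10.9 gives 77.4 − 7.1×10.9 = 0.01 → no gain ✓.
5 of the 6 constraints hold; not an equilibrium.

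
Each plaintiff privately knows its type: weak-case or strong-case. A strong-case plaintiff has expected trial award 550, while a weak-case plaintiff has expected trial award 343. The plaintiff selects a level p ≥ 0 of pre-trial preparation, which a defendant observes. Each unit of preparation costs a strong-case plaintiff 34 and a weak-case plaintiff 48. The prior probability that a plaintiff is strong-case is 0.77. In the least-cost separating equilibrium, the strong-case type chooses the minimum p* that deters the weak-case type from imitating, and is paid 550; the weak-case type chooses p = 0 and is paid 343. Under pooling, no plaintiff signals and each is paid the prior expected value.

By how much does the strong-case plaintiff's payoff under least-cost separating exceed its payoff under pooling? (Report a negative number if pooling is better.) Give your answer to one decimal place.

Least-cost separating signal: p* solves 343 = 550 − 48·p*, so p* = (550 − 343)/48 = 4.3125.
Strong-case type's separating payoff: 550 − 34 × p* = 550 − 34 × (550 − 343)/48 = 550 − 7038/48 = 403.375.
Pooling payoff: 0.77 × 550 + 0.23 × 343 = 502.39.
Difference: 403.375 − 502.39 = -99.015, i.e. -99.0 to one decimal place.
The strong-case type would prefer the pooling outcome.

-99.0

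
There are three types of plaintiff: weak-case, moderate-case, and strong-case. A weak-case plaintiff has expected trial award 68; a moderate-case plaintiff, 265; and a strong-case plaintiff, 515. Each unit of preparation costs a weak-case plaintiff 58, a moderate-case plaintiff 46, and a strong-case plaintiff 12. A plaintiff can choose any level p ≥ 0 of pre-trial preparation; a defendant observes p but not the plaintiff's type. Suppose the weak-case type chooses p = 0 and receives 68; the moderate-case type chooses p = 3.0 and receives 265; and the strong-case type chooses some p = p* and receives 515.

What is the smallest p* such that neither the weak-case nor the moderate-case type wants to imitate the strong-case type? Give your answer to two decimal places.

8.43

Moderate-case type (on-path payoff 265 − 46×3.0 = 127) won't mimic when 127 ≥ 515 − 46·p*, i.e. p* ≥ 8.43.
Weak-case type (on-path payoff 68) won't mimic when 68 ≥ 515 − 58·p*, i.e. p* ≥ 7.71.
Both must hold, so p* = max(7.71, 8.43) = 8.43. The moderate-case type's constraint binds.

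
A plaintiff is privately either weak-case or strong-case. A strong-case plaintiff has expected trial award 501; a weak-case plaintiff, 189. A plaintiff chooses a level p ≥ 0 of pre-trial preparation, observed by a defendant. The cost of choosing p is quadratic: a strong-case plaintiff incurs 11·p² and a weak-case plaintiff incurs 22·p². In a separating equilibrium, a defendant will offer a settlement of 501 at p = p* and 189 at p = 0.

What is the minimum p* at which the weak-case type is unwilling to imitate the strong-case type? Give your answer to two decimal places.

3.77

The weak-case type at p = 0 receives 189; imitating at p* yields 501 − 22·p*².
Indifference: 189 = 501 − 22·p*², so p*² = (501 − 189) / 22 ≈ 14.1818.
p* = √14.1818 ≈ 3.77.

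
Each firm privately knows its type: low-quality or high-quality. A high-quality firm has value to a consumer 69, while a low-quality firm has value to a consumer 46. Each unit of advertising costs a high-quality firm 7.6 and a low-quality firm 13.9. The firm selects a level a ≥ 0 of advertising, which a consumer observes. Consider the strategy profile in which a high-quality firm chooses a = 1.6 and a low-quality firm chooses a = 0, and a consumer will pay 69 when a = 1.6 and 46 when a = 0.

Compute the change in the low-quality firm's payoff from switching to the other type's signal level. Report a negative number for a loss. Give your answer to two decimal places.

Playing a = 0 the low-quality firm receives 46.
Deviating to a = 1.6 brings payment 69 at cost 13.9 × 1.6 = 22.24, netting 46.76.
Gain from deviating: 46.76 − 46 = 0.76.
The gain is positive, so the low-quality type's incentive-compatibility constraint is violated — this profile is not a separating equilibrium.

0.76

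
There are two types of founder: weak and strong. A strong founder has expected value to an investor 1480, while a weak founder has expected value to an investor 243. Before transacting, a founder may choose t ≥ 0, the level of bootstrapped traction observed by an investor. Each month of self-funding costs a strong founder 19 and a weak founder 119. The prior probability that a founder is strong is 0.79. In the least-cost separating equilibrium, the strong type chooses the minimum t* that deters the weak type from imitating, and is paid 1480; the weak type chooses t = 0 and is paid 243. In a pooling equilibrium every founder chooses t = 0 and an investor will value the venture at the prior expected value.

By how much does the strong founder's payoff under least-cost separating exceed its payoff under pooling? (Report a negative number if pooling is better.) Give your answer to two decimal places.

62.27

Least-cost separating signal: t* solves 243 = 1480 − 119·t*, so t* = (1480 − 243)/119 ≈ 10.3950.
Strong type's separating payoff: 1480 − 19 × t* = 1480 − 19 × (1480 − 243)/119 = 1480 − 23503/119 ≈ 1282.4958.
Pooling payoff: 0.79 × 1480 + 0.21 × 243 = 1220.23.
Difference: 1282.4958 − 1220.23 = 62.2658, i.e. 62.27 to two decimal places.
The strong type prefers to separate.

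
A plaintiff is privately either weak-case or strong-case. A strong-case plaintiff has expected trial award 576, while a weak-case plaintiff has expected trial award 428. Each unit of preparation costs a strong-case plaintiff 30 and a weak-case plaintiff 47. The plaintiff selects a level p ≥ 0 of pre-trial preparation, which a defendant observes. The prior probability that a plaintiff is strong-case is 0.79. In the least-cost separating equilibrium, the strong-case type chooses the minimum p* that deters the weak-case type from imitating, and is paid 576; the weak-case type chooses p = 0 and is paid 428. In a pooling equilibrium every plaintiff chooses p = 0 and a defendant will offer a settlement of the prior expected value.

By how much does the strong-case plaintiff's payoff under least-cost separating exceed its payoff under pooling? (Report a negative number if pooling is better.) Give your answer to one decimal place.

-63.4

Least-cost separating signal: p* solves 428 = 576 − 47·p*, so p* = (576 − 428)/47 ≈ 3.1489.
Strong-case type's separating payoff: 576 − 30 × p* = 576 − 30 × (576 − 428)/47 = 576 − 4440/47 ≈ 481.532.
Pooling payoff: 0.79 × 576 + 0.21 × 428 = 544.92.
Difference: 481.532 − 544.92 = -63.388, i.e. -63.4 to one decimal place.
The strong-case type would prefer the pooling outcome.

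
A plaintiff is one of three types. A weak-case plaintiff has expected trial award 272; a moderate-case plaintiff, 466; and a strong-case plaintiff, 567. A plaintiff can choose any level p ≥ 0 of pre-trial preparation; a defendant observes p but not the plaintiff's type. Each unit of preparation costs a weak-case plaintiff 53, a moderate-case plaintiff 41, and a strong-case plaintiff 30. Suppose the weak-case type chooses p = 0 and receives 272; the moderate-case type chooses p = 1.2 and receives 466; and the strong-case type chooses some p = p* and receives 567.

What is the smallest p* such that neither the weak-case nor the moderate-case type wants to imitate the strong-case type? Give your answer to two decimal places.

Weak-case type (on-path payoff 272) won't mimic when 272 ≥ 567 − 53·p*, i.e. p* ≥ 5.57.
Moderate-case type (on-path payoff 466 − 41×1.2 = 416.8) won't mimic when 416.8 ≥ 567 − 41·p*, i.e. p* ≥ 3.66.
Both must hold, so p* = max(5.57, 3.66) = 5.57. The weak-case type's constraint binds.

5.57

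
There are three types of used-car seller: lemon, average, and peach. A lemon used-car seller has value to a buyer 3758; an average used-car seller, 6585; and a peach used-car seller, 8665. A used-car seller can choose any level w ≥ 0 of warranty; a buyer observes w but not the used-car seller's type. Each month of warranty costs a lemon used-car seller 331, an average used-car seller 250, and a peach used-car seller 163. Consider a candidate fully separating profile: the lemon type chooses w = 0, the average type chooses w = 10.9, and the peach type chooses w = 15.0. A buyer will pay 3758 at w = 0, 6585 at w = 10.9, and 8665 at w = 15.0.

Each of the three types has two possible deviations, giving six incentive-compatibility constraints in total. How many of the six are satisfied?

Peach (own payoff 8665 − 163×15.0 = 6220): to w=0 gives 3758 → no gain ✓; to w=10.9 gives 6585 − 163×10.9 = 4808.3 → no gain ✓.
Average (own payoff 6585 − 250×10.9 = 3860): to w=0 gives 3758 → no gain ✓; to w=15.0 gives 8665 − 250×15.0 = 4915 → profitable ✗.
Lemon (own payoff 3758): to w=10.9 gives 6585 − 331×10.9 = 2977.1 → no gain ✓; to w=15.0 gives 8665 − 331×15.0 = 3700 → no gain ✓.
5 of the 6 constraints hold; not an equilibrium.

5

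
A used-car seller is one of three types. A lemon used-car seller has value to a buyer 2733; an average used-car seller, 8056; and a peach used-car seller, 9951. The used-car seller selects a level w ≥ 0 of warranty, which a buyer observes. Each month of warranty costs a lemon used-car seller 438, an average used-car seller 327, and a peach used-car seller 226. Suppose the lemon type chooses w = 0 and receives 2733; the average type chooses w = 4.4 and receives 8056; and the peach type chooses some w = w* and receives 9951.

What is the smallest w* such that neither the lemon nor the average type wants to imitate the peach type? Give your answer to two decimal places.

16.48

Average type (on-path payoff 8056 − 327×4.4 = 6617.2) won't mimic when 6617.2 ≥ 9951 − 327·w*, i.e. w* ≥ 10.20.
Lemon type (on-path payoff 2733) won't mimic when 2733 ≥ 9951 − 438·w*, i.e. w* ≥ 16.48.
Both must hold, so w* = max(16.48, 10.20) = 16.48. The lemon type's constraint binds.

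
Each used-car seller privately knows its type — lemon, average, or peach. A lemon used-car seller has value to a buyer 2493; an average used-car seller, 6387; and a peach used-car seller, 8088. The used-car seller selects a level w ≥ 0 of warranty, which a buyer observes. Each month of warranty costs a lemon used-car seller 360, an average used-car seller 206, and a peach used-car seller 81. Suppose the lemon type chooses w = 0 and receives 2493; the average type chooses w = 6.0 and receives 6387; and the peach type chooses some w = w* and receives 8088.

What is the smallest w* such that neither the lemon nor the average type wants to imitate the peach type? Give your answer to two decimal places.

15.54

Lemon type (on-path payoff 2493) won't mimic when 2493 ≥ 8088 − 360·w*, i.e. w* ≥ 15.54.
Average type (on-path payoff 6387 − 206×6.0 = 5151) won't mimic when 5151 ≥ 8088 − 206·w*, i.e. w* ≥ 14.26.
Both must hold, so w* = max(15.54, 14.26) = 15.54. The lemon type's constraint binds.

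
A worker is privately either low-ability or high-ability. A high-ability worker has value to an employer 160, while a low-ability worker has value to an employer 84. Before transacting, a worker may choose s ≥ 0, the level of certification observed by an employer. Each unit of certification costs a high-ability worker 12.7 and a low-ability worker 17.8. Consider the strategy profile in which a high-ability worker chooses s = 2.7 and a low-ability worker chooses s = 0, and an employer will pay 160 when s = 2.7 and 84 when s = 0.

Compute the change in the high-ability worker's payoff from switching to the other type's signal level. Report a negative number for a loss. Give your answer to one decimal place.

-41.7

Playing s = 2.7 the high-ability worker receives 160 − 12.7 × 2.7 = 125.71.
Deviating to s = 0 yields 84 instead.
Gain from deviating: 84 − 125.71 = -41.71, i.e. -41.7 to one decimal place.
The gain is negative, so the high-ability type's incentive-compatibility constraint is satisfied.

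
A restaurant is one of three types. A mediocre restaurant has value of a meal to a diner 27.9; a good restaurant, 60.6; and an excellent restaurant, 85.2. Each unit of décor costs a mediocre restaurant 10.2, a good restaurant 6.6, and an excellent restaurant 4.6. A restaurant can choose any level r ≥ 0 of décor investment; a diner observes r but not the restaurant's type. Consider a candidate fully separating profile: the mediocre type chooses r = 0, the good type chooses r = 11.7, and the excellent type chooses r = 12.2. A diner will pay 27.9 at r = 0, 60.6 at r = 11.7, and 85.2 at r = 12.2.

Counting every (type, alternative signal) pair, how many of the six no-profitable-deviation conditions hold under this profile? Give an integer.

4

Excellent (own payoff 85.2 − 4.6×12.2 = 29.08): to r=0 gives 27.9 → no gain ✓; to r=11.7 gives 60.6 − 4.6×11.7 = 6.78 → no gain ✓.
Mediocre (own payoff 27.9): to r=11.7 gives 60.6 − 10.2×11.7 = -58.74 → no gain ✓; to r=12.2 gives 85.2 − 10.2×12.2 = -39.24 → no gain ✓.
Good (own payoff 60.6 − 6.6×11.7 = -16.62): to r=0 gives 27.9 → profitable ✗; to r=12.2 gives 85.2 − 6.6×12.2 = 4.68 → profitable ✗.
4 of the 6 constraints hold; not an equilibrium.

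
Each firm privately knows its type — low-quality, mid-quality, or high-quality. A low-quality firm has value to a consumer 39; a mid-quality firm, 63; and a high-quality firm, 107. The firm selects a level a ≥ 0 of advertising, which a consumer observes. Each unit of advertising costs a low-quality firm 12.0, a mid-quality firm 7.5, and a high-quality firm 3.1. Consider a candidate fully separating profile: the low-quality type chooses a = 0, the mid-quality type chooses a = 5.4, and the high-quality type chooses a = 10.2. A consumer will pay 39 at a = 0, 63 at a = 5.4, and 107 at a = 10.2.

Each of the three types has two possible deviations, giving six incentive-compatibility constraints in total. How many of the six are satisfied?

4

Mid-quality (own payoff 63 − 7.5×5.4 = 22.5): to a=0 gives 39 → profitable ✗; to a=10.2 gives 107 − 7.5×10.2 = 30.5 → profitable ✗.
High-quality (own payoff 107 − 3.1×10.2 = 75.38): to a=0 gives 39 → no gain ✓; to a=5.4 gives 63 − 3.1×5.4 = 46.26 → no gain ✓.
Low-quality (own payoff 39): to a=5.4 gives 63 − 12.0×5.4 = -1.8 → no gain ✓; to a=10.2 gives 107 − 12.0×10.2 = -15.4 → no gain ✓.
4 of the 6 constraints hold; not an equilibrium.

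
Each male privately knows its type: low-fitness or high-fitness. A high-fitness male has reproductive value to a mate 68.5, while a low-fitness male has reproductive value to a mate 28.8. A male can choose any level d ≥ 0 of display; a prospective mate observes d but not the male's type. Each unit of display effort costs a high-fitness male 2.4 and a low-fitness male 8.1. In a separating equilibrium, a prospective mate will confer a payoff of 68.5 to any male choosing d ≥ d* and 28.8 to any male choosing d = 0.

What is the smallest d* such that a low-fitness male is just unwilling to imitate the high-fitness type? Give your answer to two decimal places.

A low-fitness male choosing d = 0 receives 28.8.
Imitating at d* instead would pay 68.5 at cost 8.1·d*, netting 68.5 − 8.1·d*.
Indifference: 28.8 = 68.5 − 8.1·d*, so d* = (68.5 − 28.8) / 8.1 ≈ 4.90.
This is the low-fitness type's binding incentive-compatibility constraint; any d ≥ 4.90 sustains separation on that side.

4.90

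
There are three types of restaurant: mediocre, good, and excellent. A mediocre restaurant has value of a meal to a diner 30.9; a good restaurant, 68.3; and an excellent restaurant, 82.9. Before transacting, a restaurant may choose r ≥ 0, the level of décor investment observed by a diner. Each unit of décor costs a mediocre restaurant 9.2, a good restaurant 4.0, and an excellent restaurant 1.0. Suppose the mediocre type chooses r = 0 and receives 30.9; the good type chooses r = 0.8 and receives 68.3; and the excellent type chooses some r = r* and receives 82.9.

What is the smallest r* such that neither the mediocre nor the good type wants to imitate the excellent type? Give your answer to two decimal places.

5.65

Mediocre type (on-path payoff 30.9) won't mimic when 30.9 ≥ 82.9 − 9.2·r*, i.e. r* ≥ 5.65.
Good type (on-path payoff 68.3 − 4.0×0.8 = 65.1) won't mimic when 65.1 ≥ 82.9 − 4.0·r*, i.e. r* ≥ 4.45.
Both must hold, so r* = max(5.65, 4.45) = 5.65. The mediocre type's constraint binds.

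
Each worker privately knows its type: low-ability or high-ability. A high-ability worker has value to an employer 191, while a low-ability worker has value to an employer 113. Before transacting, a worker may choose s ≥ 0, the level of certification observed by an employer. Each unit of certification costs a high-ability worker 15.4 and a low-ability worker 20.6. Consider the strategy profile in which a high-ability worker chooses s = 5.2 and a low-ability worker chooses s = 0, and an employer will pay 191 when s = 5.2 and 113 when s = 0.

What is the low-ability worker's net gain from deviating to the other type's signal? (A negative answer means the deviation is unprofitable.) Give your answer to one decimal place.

-29.1

Playing s = 0 the low-ability worker receives 113.
Deviating to s = 5.2 brings payment 191 at cost 20.6 × 5.2 = 107.12, netting 83.88.
Gain from deviating: 83.88 − 113 = -29.12, i.e. -29.1 to one decimal place.
The gain is negative, so the low-ability type's incentive-compatibility constraint is satisfied.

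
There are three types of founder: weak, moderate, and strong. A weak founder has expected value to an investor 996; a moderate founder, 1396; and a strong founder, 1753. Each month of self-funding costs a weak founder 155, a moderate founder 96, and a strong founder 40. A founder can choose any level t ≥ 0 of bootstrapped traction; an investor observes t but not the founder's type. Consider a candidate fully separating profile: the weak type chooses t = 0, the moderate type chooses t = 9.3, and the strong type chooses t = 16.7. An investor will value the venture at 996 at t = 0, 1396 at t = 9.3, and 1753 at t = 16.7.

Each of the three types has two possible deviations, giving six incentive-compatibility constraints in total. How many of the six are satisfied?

Moderate (own payoff 1396 − 96×9.3 = 503.2): to t=0 gives 996 → profitable ✗; to t=16.7 gives 1753 − 96×16.7 = 149.8 → no gain ✓.
Strong (own payoff 1753 − 40×16.7 = 1085): to t=0 gives 996 → no gain ✓; to t=9.3 gives 1396 − 40×9.3 = 1024 → no gain ✓.
Weak (own payoff 996): to t=9.3 gives 1396 − 155×9.3 = -45.5 → no gain ✓; to t=16.7 gives 1753 − 155×16.7 = -835.5 → no gain ✓.
5 of the 6 constraints hold; not an equilibrium.

5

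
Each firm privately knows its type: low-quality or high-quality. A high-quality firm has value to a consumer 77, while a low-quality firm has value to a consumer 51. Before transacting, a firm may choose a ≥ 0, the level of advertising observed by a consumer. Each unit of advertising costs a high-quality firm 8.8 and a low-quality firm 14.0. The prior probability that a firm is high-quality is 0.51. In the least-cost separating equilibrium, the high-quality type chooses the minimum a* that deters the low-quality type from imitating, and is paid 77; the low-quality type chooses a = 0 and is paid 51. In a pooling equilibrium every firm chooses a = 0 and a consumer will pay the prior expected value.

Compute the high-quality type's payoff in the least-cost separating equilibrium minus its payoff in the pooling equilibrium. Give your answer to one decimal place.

-3.6

Least-cost separating signal: a* solves 51 = 77 − 14.0·a*, so a* = (77 − 51)/14.0 ≈ 1.8571.
High-quality type's separating payoff: 77 − 8.8 × a* = 77 − 8.8 × (77 − 51)/14.0 = 77 − 228.8/14.0 ≈ 60.657.
Pooling payoff: 0.51 × 77 + 0.49 × 51 = 64.26.
Difference: 60.657 − 64.26 = -3.603, i.e. -3.6 to one decimal place.
The high-quality type would prefer the pooling outcome.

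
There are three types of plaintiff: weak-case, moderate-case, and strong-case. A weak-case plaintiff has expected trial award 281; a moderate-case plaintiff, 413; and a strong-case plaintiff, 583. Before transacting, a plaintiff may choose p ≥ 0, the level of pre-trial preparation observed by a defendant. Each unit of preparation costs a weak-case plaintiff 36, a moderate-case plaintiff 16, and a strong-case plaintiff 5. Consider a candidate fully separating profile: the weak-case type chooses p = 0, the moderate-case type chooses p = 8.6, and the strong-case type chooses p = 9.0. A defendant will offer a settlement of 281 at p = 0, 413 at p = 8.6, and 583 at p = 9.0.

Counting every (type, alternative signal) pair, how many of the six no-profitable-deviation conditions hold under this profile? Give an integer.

Weak-case (own payoff 281): to p=8.6 gives 413 − 36×8.6 = 103.4 → no gain ✓; to p=9.0 gives 583 − 36×9.0 = 259 → no gain ✓.
Moderate-case (own payoff 413 − 16×8.6 = 275.4): to p=0 gives 281 → profitable ✗; to p=9.0 gives 583 − 16×9.0 = 439 → profitable ✗.
Strong-case (own payoff 583 − 5×9.0 = 538): to p=0 gives 281 → no gain ✓; to p=8.6 gives 413 − 5×8.6 = 370 → no gain ✓.
4 of the 6 constraints hold; not an equilibrium.

4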